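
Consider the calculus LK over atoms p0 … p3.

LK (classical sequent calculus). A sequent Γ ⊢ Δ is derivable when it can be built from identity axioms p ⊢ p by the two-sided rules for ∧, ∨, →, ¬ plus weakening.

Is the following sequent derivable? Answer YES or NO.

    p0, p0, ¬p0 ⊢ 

Proof tree:
[¬L] p0, p0, ¬p0 ⊢ 
  [WL] p0, p0 ⊢ p0
    [Ax] p0 ⊢ p0

Result: YES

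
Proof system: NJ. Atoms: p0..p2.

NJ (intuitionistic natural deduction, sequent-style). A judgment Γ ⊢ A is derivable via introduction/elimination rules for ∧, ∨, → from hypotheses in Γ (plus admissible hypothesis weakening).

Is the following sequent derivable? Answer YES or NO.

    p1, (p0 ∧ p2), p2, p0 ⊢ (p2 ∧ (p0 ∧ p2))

Derivation (root first):
[∧I] p1, (p0 ∧ p2), p2, p0 ⊢ (p2 ∧ (p0 ∧ p2))
  [Wk] p2, p1, (p0 ∧ p2) ⊢ p2
    [Wk] p2, p1 ⊢ p2
      [Ax] p2 ⊢ p2
  [∧I] p1, p2, p0 ⊢ (p0 ∧ p2)
    [Ax] p0 ⊢ p0
    [Wk] p2, p1 ⊢ p2
      [Ax] p2 ⊢ p2

Result: YES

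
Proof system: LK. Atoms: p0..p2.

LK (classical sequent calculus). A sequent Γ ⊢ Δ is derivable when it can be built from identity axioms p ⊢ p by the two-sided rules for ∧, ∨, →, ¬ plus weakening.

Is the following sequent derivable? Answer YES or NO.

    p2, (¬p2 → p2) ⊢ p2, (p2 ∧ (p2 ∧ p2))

Derivation trace:
[∧R] p2, (¬p2 → p2) ⊢ p2, (p2 ∧ (p2 ∧ p2))
  [Ax] p2 ⊢ p2
  [→L] (¬p2 → p2) ⊢ p2, (p2 ∧ p2)
    [¬R]  ⊢ (p2 ∧ p2), ¬p2
      [∧R] p2 ⊢ (p2 ∧ p2)
        [Ax] p2 ⊢ p2
        [Ax] p2 ⊢ p2
    [Ax] p2 ⊢ p2

Result: YES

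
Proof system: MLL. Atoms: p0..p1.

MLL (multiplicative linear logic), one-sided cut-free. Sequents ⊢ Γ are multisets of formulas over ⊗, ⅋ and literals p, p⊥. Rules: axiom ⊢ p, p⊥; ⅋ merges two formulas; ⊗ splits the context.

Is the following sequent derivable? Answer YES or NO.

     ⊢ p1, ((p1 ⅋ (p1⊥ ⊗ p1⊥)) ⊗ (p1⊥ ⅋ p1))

Derivation trace:
[⊗]  ⊢ p1, ((p1 ⅋ (p1⊥ ⊗ p1⊥)) ⊗ (p1⊥ ⅋ p1))
  [⅋]  ⊢ p1, (p1 ⅋ (p1⊥ ⊗ p1⊥))
    [⊗]  ⊢ p1, p1, (p1⊥ ⊗ p1⊥)
      [Ax]  ⊢ p1, p1⊥
      [Ax]  ⊢ p1, p1⊥
  [⅋]  ⊢ (p1⊥ ⅋ p1)
    [Ax]  ⊢ p1, p1⊥

Result: YES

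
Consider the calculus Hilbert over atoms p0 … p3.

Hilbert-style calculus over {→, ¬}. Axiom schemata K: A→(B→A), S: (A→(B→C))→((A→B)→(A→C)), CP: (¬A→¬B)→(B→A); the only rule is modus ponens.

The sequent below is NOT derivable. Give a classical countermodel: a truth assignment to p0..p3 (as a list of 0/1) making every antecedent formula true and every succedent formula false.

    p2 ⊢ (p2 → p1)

Enumerate valuations to refute Γ ⊢ Δ:
  v=0000: Γ:[p2=F] Δ:[(p2 → p1)=T] refutes=False
  v=0001: Γ:[p2=F] Δ:[(p2 → p1)=T] refutes=False
  v=0010: Γ:[p2=T] Δ:[(p2 → p1)=F] refutes=True  ← countermodel

Result: [0, 0, 1, 0]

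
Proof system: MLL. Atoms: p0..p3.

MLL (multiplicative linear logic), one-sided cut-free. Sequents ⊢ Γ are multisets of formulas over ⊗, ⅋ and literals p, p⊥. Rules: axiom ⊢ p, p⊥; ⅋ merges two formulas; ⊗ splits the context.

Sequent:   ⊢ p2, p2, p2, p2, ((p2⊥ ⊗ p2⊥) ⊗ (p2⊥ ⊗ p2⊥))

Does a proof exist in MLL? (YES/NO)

Derivation trace:
[⊗]  ⊢ p2, p2, p2, p2, ((p2⊥ ⊗ p2⊥) ⊗ (p2⊥ ⊗ p2⊥))
  [⊗]  ⊢ p2, p2, (p2⊥ ⊗ p2⊥)
    [Ax]  ⊢ p2, p2⊥
    [Ax]  ⊢ p2, p2⊥
  [⊗]  ⊢ p2, p2, (p2⊥ ⊗ p2⊥)
    [Ax]  ⊢ p2, p2⊥
    [Ax]  ⊢ p2, p2⊥

Result: YES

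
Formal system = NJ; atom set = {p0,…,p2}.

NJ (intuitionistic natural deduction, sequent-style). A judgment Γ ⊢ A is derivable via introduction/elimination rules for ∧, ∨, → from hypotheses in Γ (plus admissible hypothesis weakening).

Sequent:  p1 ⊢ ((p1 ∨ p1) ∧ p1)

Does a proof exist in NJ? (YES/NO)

Derivation trace:
[∧I] p1 ⊢ ((p1 ∨ p1) ∧ p1)
  [∨I₁] p1 ⊢ (p1 ∨ p1)
    [Ax] p1 ⊢ p1
  [Ax] p1 ⊢ p1

Result: YES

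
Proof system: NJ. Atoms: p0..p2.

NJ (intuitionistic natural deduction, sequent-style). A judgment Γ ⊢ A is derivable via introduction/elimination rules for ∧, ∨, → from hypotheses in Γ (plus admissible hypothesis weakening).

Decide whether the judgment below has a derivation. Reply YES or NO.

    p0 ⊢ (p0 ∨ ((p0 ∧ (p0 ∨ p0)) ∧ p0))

Derivation trace:
[∨I₂] p0 ⊢ (p0 ∨ ((p0 ∧ (p0 ∨ p0)) ∧ p0))
  [∧I] p0 ⊢ ((p0 ∧ (p0 ∨ p0)) ∧ p0)
    [∧I] p0 ⊢ (p0 ∧ (p0 ∨ p0))
      [Ax] p0 ⊢ p0
      [∨I₁] p0 ⊢ (p0 ∨ p0)
        [Ax] p0 ⊢ p0
    [Ax] p0 ⊢ p0

Result: YES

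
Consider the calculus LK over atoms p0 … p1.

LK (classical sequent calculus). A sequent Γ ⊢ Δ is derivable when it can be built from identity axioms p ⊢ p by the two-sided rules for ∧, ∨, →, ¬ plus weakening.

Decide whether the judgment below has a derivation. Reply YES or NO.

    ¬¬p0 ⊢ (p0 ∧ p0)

Proof tree:
[¬L] ¬¬p0 ⊢ (p0 ∧ p0)
  [¬R]  ⊢ (p0 ∧ p0), ¬p0
    [∧R] p0 ⊢ (p0 ∧ p0)
      [WL] p0, p0 ⊢ p0
        [Ax] p0 ⊢ p0
      [WL] p0, p0 ⊢ p0
        [Ax] p0 ⊢ p0

Result: YES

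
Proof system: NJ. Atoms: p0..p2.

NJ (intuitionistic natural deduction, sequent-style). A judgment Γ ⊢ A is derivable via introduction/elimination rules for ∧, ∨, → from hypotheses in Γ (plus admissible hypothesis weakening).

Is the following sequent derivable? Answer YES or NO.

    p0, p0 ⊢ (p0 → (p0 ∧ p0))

Derivation (root first):
[Wk] p0, p0 ⊢ (p0 → (p0 ∧ p0))
  [Wk] p0 ⊢ (p0 → (p0 ∧ p0))
    [→I]  ⊢ (p0 → (p0 ∧ p0))
      [∧I] p0 ⊢ (p0 ∧ p0)
        [Ax] p0 ⊢ p0
        [Ax] p0 ⊢ p0

Result: YES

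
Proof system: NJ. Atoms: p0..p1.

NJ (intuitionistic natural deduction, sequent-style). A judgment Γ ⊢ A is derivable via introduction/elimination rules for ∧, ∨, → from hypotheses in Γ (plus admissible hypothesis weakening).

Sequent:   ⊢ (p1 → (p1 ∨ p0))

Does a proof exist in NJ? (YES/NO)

Derivation (root first):
[→I]  ⊢ (p1 → (p1 ∨ p0))
  [∨I₁] p1 ⊢ (p1 ∨ p0)
    [Ax] p1 ⊢ p1

Result: YES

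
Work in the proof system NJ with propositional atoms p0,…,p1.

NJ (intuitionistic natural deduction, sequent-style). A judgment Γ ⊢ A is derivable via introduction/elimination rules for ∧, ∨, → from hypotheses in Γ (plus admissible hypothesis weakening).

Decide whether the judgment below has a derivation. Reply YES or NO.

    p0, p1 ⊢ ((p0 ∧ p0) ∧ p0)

Derivation (root first):
[Wk] p0, p1 ⊢ ((p0 ∧ p0) ∧ p0)
  [∧I] p0 ⊢ ((p0 ∧ p0) ∧ p0)
    [∧I] p0 ⊢ (p0 ∧ p0)
      [Ax] p0 ⊢ p0
      [Ax] p0 ⊢ p0
    [Ax] p0 ⊢ p0

Result: YES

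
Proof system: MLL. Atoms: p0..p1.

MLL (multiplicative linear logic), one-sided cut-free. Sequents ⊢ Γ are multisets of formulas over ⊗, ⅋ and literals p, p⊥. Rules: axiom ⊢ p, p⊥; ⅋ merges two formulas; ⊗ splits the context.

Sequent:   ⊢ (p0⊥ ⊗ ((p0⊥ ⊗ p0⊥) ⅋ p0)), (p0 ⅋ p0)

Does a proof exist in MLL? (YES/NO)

Derivation trace:
[⅋]  ⊢ (p0⊥ ⊗ ((p0⊥ ⊗ p0⊥) ⅋ p0)), (p0 ⅋ p0)
  [⊗]  ⊢ p0, p0, (p0⊥ ⊗ ((p0⊥ ⊗ p0⊥) ⅋ p0))
    [Ax]  ⊢ p0, p0⊥
    [⅋]  ⊢ p0, ((p0⊥ ⊗ p0⊥) ⅋ p0)
      [⊗]  ⊢ p0, p0, (p0⊥ ⊗ p0⊥)
        [Ax]  ⊢ p0, p0⊥
        [Ax]  ⊢ p0, p0⊥

Result: YES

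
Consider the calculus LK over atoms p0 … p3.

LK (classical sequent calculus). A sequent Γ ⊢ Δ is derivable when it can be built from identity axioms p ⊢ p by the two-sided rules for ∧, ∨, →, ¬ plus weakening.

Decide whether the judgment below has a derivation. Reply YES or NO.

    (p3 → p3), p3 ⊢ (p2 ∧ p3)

Enumerate valuations to refute Γ ⊢ Δ:
  v=0000: Γ:[(p3 → p3)=T, p3=F] Δ:[(p2 ∧ p3)=F] refutes=False
  v=0001: Γ:[(p3 → p3)=T, p3=T] Δ:[(p2 ∧ p3)=F] refutes=True  ← countermodel

Result: NO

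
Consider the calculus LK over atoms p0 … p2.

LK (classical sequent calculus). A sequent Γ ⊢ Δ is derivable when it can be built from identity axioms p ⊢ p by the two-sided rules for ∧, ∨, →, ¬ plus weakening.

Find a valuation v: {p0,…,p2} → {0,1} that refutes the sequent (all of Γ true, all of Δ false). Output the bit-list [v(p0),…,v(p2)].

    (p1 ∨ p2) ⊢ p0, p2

Search for a countermodel by truth-table:
  v=000: Γ:[(p1 ∨ p2)=F] Δ:[p0=F, p2=F] refutes=False
  v=001: Γ:[(p1 ∨ p2)=T] Δ:[p0=F, p2=T] refutes=False
  v=010: Γ:[(p1 ∨ p2)=T] Δ:[p0=F, p2=F] refutes=True  ← countermodel

Result: [0, 1, 0]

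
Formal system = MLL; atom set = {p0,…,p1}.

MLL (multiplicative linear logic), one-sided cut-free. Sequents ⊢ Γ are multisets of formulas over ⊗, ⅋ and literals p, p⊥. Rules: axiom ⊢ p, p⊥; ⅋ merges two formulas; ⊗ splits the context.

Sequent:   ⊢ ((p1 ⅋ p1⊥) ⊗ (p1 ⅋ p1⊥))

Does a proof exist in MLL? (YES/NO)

Proof tree:
[⊗]  ⊢ ((p1 ⅋ p1⊥) ⊗ (p1 ⅋ p1⊥))
  [⅋]  ⊢ (p1 ⅋ p1⊥)
    [Ax]  ⊢ p1, p1⊥
  [⅋]  ⊢ (p1 ⅋ p1⊥)
    [Ax]  ⊢ p1, p1⊥

Result: YES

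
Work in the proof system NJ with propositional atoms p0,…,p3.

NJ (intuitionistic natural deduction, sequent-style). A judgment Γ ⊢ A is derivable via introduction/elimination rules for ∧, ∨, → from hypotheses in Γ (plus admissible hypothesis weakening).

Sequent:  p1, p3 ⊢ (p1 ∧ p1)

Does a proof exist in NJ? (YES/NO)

Derivation (root first):
[Wk] p1, p3 ⊢ (p1 ∧ p1)
  [∧I] p1 ⊢ (p1 ∧ p1)
    [Ax] p1 ⊢ p1
    [Ax] p1 ⊢ p1

Result: YES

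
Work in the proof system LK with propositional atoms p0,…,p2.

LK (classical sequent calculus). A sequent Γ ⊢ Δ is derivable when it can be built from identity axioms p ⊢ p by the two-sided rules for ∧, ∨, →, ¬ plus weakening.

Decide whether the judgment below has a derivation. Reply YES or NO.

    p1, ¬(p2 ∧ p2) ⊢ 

Search for a countermodel by truth-table:
  v=000: Γ:[p1=F, ¬(p2 ∧ p2)=T] Δ:[] refutes=False
  v=001: Γ:[p1=F, ¬(p2 ∧ p2)=F] Δ:[] refutes=False
  v=010: Γ:[p1=T, ¬(p2 ∧ p2)=T] Δ:[] refutes=True  ← countermodel

Result: NO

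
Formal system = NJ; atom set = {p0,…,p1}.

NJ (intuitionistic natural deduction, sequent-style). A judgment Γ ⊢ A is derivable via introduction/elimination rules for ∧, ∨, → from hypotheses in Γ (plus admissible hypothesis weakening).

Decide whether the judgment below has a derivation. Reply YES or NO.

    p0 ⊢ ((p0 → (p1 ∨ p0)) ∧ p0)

Derivation trace:
[∧I] p0 ⊢ ((p0 → (p1 ∨ p0)) ∧ p0)
  [→I]  ⊢ (p0 → (p1 ∨ p0))
    [∨I₂] p0 ⊢ (p1 ∨ p0)
      [Ax] p0 ⊢ p0
  [Ax] p0 ⊢ p0

Result: YES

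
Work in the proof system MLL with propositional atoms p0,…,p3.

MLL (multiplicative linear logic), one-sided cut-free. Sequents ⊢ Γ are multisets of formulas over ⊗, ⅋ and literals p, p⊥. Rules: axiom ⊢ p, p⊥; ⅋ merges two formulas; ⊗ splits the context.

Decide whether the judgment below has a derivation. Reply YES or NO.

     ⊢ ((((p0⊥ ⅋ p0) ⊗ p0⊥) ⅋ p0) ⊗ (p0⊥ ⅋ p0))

Derivation (root first):
[⊗]  ⊢ ((((p0⊥ ⅋ p0) ⊗ p0⊥) ⅋ p0) ⊗ (p0⊥ ⅋ p0))
  [⅋]  ⊢ (((p0⊥ ⅋ p0) ⊗ p0⊥) ⅋ p0)
    [⊗]  ⊢ p0, ((p0⊥ ⅋ p0) ⊗ p0⊥)
      [⅋]  ⊢ (p0⊥ ⅋ p0)
        [Ax]  ⊢ p0, p0⊥
      [Ax]  ⊢ p0, p0⊥
  [⅋]  ⊢ (p0⊥ ⅋ p0)
    [Ax]  ⊢ p0, p0⊥

Result: YES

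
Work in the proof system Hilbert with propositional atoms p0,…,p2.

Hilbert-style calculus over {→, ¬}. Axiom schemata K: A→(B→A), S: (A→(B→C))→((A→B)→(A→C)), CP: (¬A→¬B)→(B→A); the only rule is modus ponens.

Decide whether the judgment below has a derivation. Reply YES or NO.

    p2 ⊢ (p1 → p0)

Truth-table refutation:
  v=000: Γ:[p2=F] Δ:[(p1 → p0)=T] refutes=False
  v=001: Γ:[p2=T] Δ:[(p1 → p0)=T] refutes=False
  v=010: Γ:[p2=F] Δ:[(p1 → p0)=F] refutes=False
  v=011: Γ:[p2=T] Δ:[(p1 → p0)=F] refutes=True  ← countermodel

Result: NO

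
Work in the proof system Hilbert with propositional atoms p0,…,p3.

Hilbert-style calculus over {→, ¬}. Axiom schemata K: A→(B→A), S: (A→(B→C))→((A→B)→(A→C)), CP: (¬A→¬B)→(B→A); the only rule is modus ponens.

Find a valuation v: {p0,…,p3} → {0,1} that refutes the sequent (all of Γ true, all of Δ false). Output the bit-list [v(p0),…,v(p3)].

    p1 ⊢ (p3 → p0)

Truth-table refutation:
  v=0000: Γ:[p1=F] Δ:[(p3 → p0)=T] refutes=False
  v=0001: Γ:[p1=F] Δ:[(p3 → p0)=F] refutes=False
  v=0010: Γ:[p1=F] Δ:[(p3 → p0)=T] refutes=False
  v=0011: Γ:[p1=F] Δ:[(p3 → p0)=F] refutes=False
  v=0100: Γ:[p1=T] Δ:[(p3 → p0)=T] refutes=False
  v=0101: Γ:[p1=T] Δ:[(p3 → p0)=F] refutes=True  ← countermodel

Result: [0, 1, 0, 1]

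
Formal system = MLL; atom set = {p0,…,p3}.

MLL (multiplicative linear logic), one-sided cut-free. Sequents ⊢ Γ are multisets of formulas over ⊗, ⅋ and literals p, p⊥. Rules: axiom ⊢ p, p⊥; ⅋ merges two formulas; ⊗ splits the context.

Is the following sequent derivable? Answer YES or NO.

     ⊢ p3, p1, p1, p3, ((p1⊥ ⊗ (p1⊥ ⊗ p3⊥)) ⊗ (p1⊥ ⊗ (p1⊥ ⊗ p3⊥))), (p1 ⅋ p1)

Derivation (root first):
[⅋]  ⊢ p3, p1, p1, p3, ((p1⊥ ⊗ (p1⊥ ⊗ p3⊥)) ⊗ (p1⊥ ⊗ (p1⊥ ⊗ p3⊥))), (p1 ⅋ p1)
  [⊗]  ⊢ p1, p1, p3, p1, p1, p3, ((p1⊥ ⊗ (p1⊥ ⊗ p3⊥)) ⊗ (p1⊥ ⊗ (p1⊥ ⊗ p3⊥)))
    [⊗]  ⊢ p1, p1, p3, (p1⊥ ⊗ (p1⊥ ⊗ p3⊥))
      [Ax]  ⊢ p1, p1⊥
      [⊗]  ⊢ p1, p3, (p1⊥ ⊗ p3⊥)
        [Ax]  ⊢ p1, p1⊥
        [Ax]  ⊢ p3, p3⊥
    [⊗]  ⊢ p1, p1, p3, (p1⊥ ⊗ (p1⊥ ⊗ p3⊥))
      [Ax]  ⊢ p1, p1⊥
      [⊗]  ⊢ p1, p3, (p1⊥ ⊗ p3⊥)
        [Ax]  ⊢ p1, p1⊥
        [Ax]  ⊢ p3, p3⊥

Result: YES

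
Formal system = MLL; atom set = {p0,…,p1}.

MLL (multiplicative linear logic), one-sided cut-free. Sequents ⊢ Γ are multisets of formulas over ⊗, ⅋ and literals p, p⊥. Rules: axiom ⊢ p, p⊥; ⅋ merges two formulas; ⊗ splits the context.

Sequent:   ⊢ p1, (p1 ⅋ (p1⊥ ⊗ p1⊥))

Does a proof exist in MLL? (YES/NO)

Derivation trace:
[⅋]  ⊢ p1, (p1 ⅋ (p1⊥ ⊗ p1⊥))
  [⊗]  ⊢ p1, p1, (p1⊥ ⊗ p1⊥)
    [Ax]  ⊢ p1, p1⊥
    [Ax]  ⊢ p1, p1⊥

Result: YES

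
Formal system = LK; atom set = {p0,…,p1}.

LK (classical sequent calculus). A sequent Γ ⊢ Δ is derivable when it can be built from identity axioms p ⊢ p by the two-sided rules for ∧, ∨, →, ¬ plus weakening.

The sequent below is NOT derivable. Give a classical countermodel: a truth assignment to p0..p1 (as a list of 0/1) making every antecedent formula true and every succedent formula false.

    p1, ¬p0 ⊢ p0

Truth-table refutation:
  v=00: Γ:[p1=F, ¬p0=T] Δ:[p0=F] refutes=False
  v=01: Γ:[p1=T, ¬p0=T] Δ:[p0=F] refutes=True  ← countermodel

Result: [0, 1]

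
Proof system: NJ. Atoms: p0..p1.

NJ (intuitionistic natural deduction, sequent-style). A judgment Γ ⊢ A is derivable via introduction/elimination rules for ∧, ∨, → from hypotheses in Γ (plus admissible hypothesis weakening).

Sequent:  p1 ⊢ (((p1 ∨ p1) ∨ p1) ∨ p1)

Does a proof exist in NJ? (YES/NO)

Derivation (root first):
[∨I₁] p1 ⊢ (((p1 ∨ p1) ∨ p1) ∨ p1)
  [∨I₁] p1 ⊢ ((p1 ∨ p1) ∨ p1)
    [∨I₁] p1 ⊢ (p1 ∨ p1)
      [Ax] p1 ⊢ p1

Result: YES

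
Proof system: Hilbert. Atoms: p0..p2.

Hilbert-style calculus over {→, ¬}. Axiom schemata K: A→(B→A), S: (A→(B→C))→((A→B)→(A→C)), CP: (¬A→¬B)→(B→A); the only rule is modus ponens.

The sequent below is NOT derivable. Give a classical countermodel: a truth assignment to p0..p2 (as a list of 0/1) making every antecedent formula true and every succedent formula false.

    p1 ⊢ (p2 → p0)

Enumerate valuations to refute Γ ⊢ Δ:
  v=000: Γ:[p1=F] Δ:[(p2 → p0)=T] refutes=False
  v=001: Γ:[p1=F] Δ:[(p2 → p0)=F] refutes=False
  v=010: Γ:[p1=T] Δ:[(p2 → p0)=T] refutes=False
  v=011: Γ:[p1=T] Δ:[(p2 → p0)=F] refutes=True  ← countermodel

Result: [0, 1, 1]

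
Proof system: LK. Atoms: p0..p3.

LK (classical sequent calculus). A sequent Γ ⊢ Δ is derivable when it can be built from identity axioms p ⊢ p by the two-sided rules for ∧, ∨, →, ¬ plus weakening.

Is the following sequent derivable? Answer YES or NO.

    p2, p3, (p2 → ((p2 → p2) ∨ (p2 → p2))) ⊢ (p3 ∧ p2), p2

Proof tree:
[→L] p2, p3, (p2 → ((p2 → p2) ∨ (p2 → p2))) ⊢ (p3 ∧ p2), p2
  [Ax] p2 ⊢ p2
  [∨L] p2, p3, ((p2 → p2) ∨ (p2 → p2)) ⊢ (p3 ∧ p2), p2
    [∧R] p2, p3, (p2 → p2) ⊢ (p3 ∧ p2)
      [Ax] p3 ⊢ p3
      [→L] p2, (p2 → p2) ⊢ p2
        [Ax] p2 ⊢ p2
        [Ax] p2 ⊢ p2
    [→L] p2, (p2 → p2) ⊢ p2
      [Ax] p2 ⊢ p2
      [Ax] p2 ⊢ p2

Result: YES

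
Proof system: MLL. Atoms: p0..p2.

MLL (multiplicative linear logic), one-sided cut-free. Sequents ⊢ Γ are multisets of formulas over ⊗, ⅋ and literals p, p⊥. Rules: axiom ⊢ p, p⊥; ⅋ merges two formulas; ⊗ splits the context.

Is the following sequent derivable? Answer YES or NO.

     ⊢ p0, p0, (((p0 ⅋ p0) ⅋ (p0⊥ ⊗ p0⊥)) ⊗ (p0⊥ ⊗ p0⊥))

Derivation (root first):
[⊗]  ⊢ p0, p0, (((p0 ⅋ p0) ⅋ (p0⊥ ⊗ p0⊥)) ⊗ (p0⊥ ⊗ p0⊥))
  [⅋]  ⊢ ((p0 ⅋ p0) ⅋ (p0⊥ ⊗ p0⊥))
    [⅋]  ⊢ (p0⊥ ⊗ p0⊥), (p0 ⅋ p0)
      [⊗]  ⊢ p0, p0, (p0⊥ ⊗ p0⊥)
        [Ax]  ⊢ p0, p0⊥
        [Ax]  ⊢ p0, p0⊥
  [⊗]  ⊢ p0, p0, (p0⊥ ⊗ p0⊥)
    [Ax]  ⊢ p0, p0⊥
    [Ax]  ⊢ p0, p0⊥

Result: YES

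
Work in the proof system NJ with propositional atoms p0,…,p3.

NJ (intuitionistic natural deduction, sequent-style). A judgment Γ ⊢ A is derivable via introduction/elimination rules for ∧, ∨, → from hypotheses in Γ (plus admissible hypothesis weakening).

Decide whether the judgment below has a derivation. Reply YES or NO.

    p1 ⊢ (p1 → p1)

Derivation trace:
[Wk] p1 ⊢ (p1 → p1)
  [→I]  ⊢ (p1 → p1)
    [Ax] p1 ⊢ p1

Result: YES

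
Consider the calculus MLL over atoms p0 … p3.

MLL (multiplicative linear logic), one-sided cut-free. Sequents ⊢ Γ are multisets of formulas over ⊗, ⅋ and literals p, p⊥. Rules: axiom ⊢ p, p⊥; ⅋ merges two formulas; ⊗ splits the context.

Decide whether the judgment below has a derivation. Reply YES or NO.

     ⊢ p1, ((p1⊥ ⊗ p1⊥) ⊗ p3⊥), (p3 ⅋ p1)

Proof tree:
[⅋]  ⊢ p1, ((p1⊥ ⊗ p1⊥) ⊗ p3⊥), (p3 ⅋ p1)
  [⊗]  ⊢ p1, p1, p3, ((p1⊥ ⊗ p1⊥) ⊗ p3⊥)
    [⊗]  ⊢ p1, p1, (p1⊥ ⊗ p1⊥)
      [Ax]  ⊢ p1, p1⊥
      [Ax]  ⊢ p1, p1⊥
    [Ax]  ⊢ p3, p3⊥

Result: YES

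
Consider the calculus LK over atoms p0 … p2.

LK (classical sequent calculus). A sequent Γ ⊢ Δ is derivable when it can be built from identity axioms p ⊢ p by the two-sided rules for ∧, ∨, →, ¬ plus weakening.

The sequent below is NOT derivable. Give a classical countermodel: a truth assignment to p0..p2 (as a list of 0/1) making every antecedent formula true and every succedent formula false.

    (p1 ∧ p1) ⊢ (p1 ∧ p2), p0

Enumerate valuations to refute Γ ⊢ Δ:
  v=000: Γ:[(p1 ∧ p1)=F] Δ:[(p1 ∧ p2)=F, p0=F] refutes=False
  v=001: Γ:[(p1 ∧ p1)=F] Δ:[(p1 ∧ p2)=F, p0=F] refutes=False
  v=010: Γ:[(p1 ∧ p1)=T] Δ:[(p1 ∧ p2)=F, p0=F] refutes=True  ← countermodel

Result: [0, 1, 0]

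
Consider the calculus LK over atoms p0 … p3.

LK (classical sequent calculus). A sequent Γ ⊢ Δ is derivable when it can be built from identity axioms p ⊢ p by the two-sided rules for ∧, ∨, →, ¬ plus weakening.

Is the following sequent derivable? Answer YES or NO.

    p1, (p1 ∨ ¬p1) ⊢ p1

Derivation trace:
[∨L] p1, (p1 ∨ ¬p1) ⊢ p1
  [Ax] p1 ⊢ p1
  [¬L] p1, ¬p1 ⊢ 
    [Ax] p1 ⊢ p1

Result: YES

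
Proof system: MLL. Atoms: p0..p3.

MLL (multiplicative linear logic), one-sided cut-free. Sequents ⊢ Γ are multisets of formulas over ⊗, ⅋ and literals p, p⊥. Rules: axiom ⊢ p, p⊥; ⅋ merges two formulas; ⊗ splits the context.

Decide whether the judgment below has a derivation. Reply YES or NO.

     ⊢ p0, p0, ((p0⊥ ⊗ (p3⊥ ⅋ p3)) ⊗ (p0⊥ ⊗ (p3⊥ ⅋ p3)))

Proof tree:
[⊗]  ⊢ p0, p0, ((p0⊥ ⊗ (p3⊥ ⅋ p3)) ⊗ (p0⊥ ⊗ (p3⊥ ⅋ p3)))
  [⊗]  ⊢ p0, (p0⊥ ⊗ (p3⊥ ⅋ p3))
    [Ax]  ⊢ p0, p0⊥
    [⅋]  ⊢ (p3⊥ ⅋ p3)
      [Ax]  ⊢ p3, p3⊥
  [⊗]  ⊢ p0, (p0⊥ ⊗ (p3⊥ ⅋ p3))
    [Ax]  ⊢ p0, p0⊥
    [⅋]  ⊢ (p3⊥ ⅋ p3)
      [Ax]  ⊢ p3, p3⊥

Result: YES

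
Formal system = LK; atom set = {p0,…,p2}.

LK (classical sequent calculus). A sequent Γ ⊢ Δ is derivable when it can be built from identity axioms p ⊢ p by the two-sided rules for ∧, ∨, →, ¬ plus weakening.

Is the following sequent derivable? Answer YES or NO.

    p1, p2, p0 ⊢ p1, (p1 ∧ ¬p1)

Derivation (root first):
[∧R] p1, p2, p0 ⊢ p1, (p1 ∧ ¬p1)
  [WL] p1, p0, p2 ⊢ p1, p1
    [WR] p1, p0 ⊢ p1, p1
      [WL] p1, p0 ⊢ p1
        [Ax] p1 ⊢ p1
  [¬R]  ⊢ p1, ¬p1
    [Ax] p1 ⊢ p1

Result: YES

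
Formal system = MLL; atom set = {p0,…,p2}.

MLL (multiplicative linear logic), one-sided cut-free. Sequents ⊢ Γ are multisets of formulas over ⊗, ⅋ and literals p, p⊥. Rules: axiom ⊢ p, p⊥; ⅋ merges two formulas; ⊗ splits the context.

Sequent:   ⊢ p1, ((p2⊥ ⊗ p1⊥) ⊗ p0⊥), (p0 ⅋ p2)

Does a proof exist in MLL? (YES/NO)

Derivation (root first):
[⅋]  ⊢ p1, ((p2⊥ ⊗ p1⊥) ⊗ p0⊥), (p0 ⅋ p2)
  [⊗]  ⊢ p2, p1, p0, ((p2⊥ ⊗ p1⊥) ⊗ p0⊥)
    [⊗]  ⊢ p2, p1, (p2⊥ ⊗ p1⊥)
      [Ax]  ⊢ p2, p2⊥
      [Ax]  ⊢ p1, p1⊥
    [Ax]  ⊢ p0, p0⊥

Result: YES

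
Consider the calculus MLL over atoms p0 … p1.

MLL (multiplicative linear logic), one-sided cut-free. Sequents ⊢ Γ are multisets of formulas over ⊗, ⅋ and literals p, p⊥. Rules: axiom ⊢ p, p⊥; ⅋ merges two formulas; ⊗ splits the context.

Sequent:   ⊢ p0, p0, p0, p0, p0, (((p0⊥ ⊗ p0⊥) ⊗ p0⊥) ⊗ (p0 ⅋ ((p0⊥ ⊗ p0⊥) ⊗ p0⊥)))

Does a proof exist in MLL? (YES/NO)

Derivation trace:
[⊗]  ⊢ p0, p0, p0, p0, p0, (((p0⊥ ⊗ p0⊥) ⊗ p0⊥) ⊗ (p0 ⅋ ((p0⊥ ⊗ p0⊥) ⊗ p0⊥)))
  [⊗]  ⊢ p0, p0, p0, ((p0⊥ ⊗ p0⊥) ⊗ p0⊥)
    [⊗]  ⊢ p0, p0, (p0⊥ ⊗ p0⊥)
      [Ax]  ⊢ p0, p0⊥
      [Ax]  ⊢ p0, p0⊥
    [Ax]  ⊢ p0, p0⊥
  [⅋]  ⊢ p0, p0, (p0 ⅋ ((p0⊥ ⊗ p0⊥) ⊗ p0⊥))
    [⊗]  ⊢ p0, p0, p0, ((p0⊥ ⊗ p0⊥) ⊗ p0⊥)
      [⊗]  ⊢ p0, p0, (p0⊥ ⊗ p0⊥)
        [Ax]  ⊢ p0, p0⊥
        [Ax]  ⊢ p0, p0⊥
      [Ax]  ⊢ p0, p0⊥

Result: YES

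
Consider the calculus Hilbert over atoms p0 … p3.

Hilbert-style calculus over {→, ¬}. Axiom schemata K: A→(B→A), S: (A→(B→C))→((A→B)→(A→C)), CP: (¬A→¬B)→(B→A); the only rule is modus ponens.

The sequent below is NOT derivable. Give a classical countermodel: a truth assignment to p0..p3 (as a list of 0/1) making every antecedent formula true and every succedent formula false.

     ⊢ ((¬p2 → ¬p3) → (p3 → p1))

Search for a countermodel by truth-table:
  v=0000: Γ:[] Δ:[((¬p2 → ¬p3) → (p3 → p1))=T] refutes=False
  v=0001: Γ:[] Δ:[((¬p2 → ¬p3) → (p3 → p1))=T] refutes=False
  v=0010: Γ:[] Δ:[((¬p2 → ¬p3) → (p3 → p1))=T] refutes=False
  v=0011: Γ:[] Δ:[((¬p2 → ¬p3) → (p3 → p1))=F] refutes=True  ← countermodel

Result: [0, 0, 1, 1]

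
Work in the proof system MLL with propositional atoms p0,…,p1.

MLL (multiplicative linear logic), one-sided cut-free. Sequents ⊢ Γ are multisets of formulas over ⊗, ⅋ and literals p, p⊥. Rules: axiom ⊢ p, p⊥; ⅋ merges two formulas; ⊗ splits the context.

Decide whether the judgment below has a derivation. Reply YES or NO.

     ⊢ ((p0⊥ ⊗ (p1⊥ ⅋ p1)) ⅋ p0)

Proof tree:
[⅋]  ⊢ ((p0⊥ ⊗ (p1⊥ ⅋ p1)) ⅋ p0)
  [⊗]  ⊢ p0, (p0⊥ ⊗ (p1⊥ ⅋ p1))
    [Ax]  ⊢ p0, p0⊥
    [⅋]  ⊢ (p1⊥ ⅋ p1)
      [Ax]  ⊢ p1, p1⊥

Result: YES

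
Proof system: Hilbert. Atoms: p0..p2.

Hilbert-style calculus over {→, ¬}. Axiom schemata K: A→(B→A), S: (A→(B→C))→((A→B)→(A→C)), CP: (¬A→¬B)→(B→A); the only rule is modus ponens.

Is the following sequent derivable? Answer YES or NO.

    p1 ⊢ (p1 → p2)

Enumerate valuations to refute Γ ⊢ Δ:
  v=000: Γ:[p1=F] Δ:[(p1 → p2)=T] refutes=False
  v=001: Γ:[p1=F] Δ:[(p1 → p2)=T] refutes=False
  v=010: Γ:[p1=T] Δ:[(p1 → p2)=F] refutes=True  ← countermodel

Result: NO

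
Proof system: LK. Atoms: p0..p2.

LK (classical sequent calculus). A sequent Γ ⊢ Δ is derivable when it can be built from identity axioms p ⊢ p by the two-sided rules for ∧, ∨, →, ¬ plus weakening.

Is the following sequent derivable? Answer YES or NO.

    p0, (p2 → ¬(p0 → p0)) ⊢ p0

Proof tree:
[→L] p0, (p2 → ¬(p0 → p0)) ⊢ p0
  [WR] p0 ⊢ p0, p2
    [Ax] p0 ⊢ p0
  [¬L] ¬(p0 → p0) ⊢ 
    [→R]  ⊢ (p0 → p0)
      [Ax] p0 ⊢ p0

Result: YES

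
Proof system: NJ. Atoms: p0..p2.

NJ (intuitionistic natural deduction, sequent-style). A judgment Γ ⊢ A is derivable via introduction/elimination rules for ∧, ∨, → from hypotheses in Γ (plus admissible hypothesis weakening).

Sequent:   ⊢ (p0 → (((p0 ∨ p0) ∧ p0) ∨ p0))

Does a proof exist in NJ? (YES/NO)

Proof tree:
[→I]  ⊢ (p0 → (((p0 ∨ p0) ∧ p0) ∨ p0))
  [∨I₁] p0 ⊢ (((p0 ∨ p0) ∧ p0) ∨ p0)
    [∧I] p0 ⊢ ((p0 ∨ p0) ∧ p0)
      [∨I₂] p0 ⊢ (p0 ∨ p0)
        [Ax] p0 ⊢ p0
      [Ax] p0 ⊢ p0

Result: YES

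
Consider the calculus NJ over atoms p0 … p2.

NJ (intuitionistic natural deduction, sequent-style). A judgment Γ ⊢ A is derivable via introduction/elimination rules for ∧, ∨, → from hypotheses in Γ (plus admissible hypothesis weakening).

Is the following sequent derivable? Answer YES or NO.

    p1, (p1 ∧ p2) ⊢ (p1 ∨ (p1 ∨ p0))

Derivation trace:
[∨I₂] p1, (p1 ∧ p2) ⊢ (p1 ∨ (p1 ∨ p0))
  [∨I₁] p1, (p1 ∧ p2) ⊢ (p1 ∨ p0)
    [Wk] p1, (p1 ∧ p2) ⊢ p1
      [Ax] p1 ⊢ p1

Result: YES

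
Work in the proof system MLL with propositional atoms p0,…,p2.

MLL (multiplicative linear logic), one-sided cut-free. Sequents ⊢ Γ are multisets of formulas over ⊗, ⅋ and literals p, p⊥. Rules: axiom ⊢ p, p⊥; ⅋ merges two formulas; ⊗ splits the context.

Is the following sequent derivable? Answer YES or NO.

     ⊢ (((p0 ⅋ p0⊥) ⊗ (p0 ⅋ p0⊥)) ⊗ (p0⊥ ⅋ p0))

Derivation trace:
[⊗]  ⊢ (((p0 ⅋ p0⊥) ⊗ (p0 ⅋ p0⊥)) ⊗ (p0⊥ ⅋ p0))
  [⊗]  ⊢ ((p0 ⅋ p0⊥) ⊗ (p0 ⅋ p0⊥))
    [⅋]  ⊢ (p0 ⅋ p0⊥)
      [Ax]  ⊢ p0, p0⊥
    [⅋]  ⊢ (p0 ⅋ p0⊥)
      [Ax]  ⊢ p0, p0⊥
  [⅋]  ⊢ (p0⊥ ⅋ p0)
    [Ax]  ⊢ p0, p0⊥

Result: YES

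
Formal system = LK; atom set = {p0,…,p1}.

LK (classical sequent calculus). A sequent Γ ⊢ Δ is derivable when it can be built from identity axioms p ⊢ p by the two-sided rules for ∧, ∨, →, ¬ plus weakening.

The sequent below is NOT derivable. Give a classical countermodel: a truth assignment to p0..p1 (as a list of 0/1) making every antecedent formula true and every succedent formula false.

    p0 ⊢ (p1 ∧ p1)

Search for a countermodel by truth-table:
  v=00: Γ:[p0=F] Δ:[(p1 ∧ p1)=F] refutes=False
  v=01: Γ:[p0=F] Δ:[(p1 ∧ p1)=T] refutes=False
  v=10: Γ:[p0=T] Δ:[(p1 ∧ p1)=F] refutes=True  ← countermodel

Result: [1, 0]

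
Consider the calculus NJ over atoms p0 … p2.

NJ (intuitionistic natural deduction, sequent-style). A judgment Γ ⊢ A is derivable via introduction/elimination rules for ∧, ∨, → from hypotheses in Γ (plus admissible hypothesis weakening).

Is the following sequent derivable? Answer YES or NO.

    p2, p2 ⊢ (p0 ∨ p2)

Proof tree:
[Wk] p2, p2 ⊢ (p0 ∨ p2)
  [∨I₂] p2 ⊢ (p0 ∨ p2)
    [Ax] p2 ⊢ p2

Result: YES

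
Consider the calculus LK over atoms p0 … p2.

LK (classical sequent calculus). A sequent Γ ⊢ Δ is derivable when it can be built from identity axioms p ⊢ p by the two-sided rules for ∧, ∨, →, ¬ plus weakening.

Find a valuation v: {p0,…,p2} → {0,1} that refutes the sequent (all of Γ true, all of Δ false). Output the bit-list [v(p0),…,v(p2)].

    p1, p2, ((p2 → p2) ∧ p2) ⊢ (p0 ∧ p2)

Search for a countermodel by truth-table:
  v=000: Γ:[p1=F, p2=F, ((p2 → p2) ∧ p2)=F] Δ:[(p0 ∧ p2)=F] refutes=False
  v=001: Γ:[p1=F, p2=T, ((p2 → p2) ∧ p2)=T] Δ:[(p0 ∧ p2)=F] refutes=False
  v=010: Γ:[p1=T, p2=F, ((p2 → p2) ∧ p2)=F] Δ:[(p0 ∧ p2)=F] refutes=False
  v=011: Γ:[p1=T, p2=T, ((p2 → p2) ∧ p2)=T] Δ:[(p0 ∧ p2)=F] refutes=True  ← countermodel

Result: [0, 1, 1]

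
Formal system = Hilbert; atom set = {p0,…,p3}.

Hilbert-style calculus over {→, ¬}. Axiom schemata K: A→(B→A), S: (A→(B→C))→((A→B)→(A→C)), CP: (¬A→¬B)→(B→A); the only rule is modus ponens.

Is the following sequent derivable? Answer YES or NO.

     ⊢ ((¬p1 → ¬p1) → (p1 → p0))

Search for a countermodel by truth-table:
  v=0000: Γ:[] Δ:[((¬p1 → ¬p1) → (p1 → p0))=T] refutes=False
  v=0001: Γ:[] Δ:[((¬p1 → ¬p1) → (p1 → p0))=T] refutes=False
  v=0010: Γ:[] Δ:[((¬p1 → ¬p1) → (p1 → p0))=T] refutes=False
  v=0011: Γ:[] Δ:[((¬p1 → ¬p1) → (p1 → p0))=T] refutes=False
  v=0100: Γ:[] Δ:[((¬p1 → ¬p1) → (p1 → p0))=F] refutes=True  ← countermodel

Result: NO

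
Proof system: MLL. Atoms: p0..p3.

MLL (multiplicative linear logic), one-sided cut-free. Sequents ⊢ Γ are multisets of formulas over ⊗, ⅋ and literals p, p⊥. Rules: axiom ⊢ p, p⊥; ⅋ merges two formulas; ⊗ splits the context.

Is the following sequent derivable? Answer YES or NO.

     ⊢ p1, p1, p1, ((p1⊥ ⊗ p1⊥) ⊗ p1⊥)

Derivation (root first):
[⊗]  ⊢ p1, p1, p1, ((p1⊥ ⊗ p1⊥) ⊗ p1⊥)
  [⊗]  ⊢ p1, p1, (p1⊥ ⊗ p1⊥)
    [Ax]  ⊢ p1, p1⊥
    [Ax]  ⊢ p1, p1⊥
  [Ax]  ⊢ p1, p1⊥

Result: YES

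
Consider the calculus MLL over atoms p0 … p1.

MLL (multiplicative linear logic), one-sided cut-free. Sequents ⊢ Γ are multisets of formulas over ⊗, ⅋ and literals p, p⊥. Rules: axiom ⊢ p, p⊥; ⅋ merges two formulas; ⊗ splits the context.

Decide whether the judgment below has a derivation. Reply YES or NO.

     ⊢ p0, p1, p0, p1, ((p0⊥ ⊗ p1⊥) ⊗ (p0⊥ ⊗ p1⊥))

Proof tree:
[⊗]  ⊢ p0, p1, p0, p1, ((p0⊥ ⊗ p1⊥) ⊗ (p0⊥ ⊗ p1⊥))
  [⊗]  ⊢ p0, p1, (p0⊥ ⊗ p1⊥)
    [Ax]  ⊢ p0, p0⊥
    [Ax]  ⊢ p1, p1⊥
  [⊗]  ⊢ p0, p1, (p0⊥ ⊗ p1⊥)
    [Ax]  ⊢ p0, p0⊥
    [Ax]  ⊢ p1, p1⊥

Result: YES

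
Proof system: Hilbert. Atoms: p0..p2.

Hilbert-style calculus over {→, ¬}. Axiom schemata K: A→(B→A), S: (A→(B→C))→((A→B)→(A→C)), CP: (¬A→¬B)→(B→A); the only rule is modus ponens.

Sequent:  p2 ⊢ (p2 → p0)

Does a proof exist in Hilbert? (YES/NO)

Search for a countermodel by truth-table:
  v=000: Γ:[p2=F] Δ:[(p2 → p0)=T] refutes=False
  v=001: Γ:[p2=T] Δ:[(p2 → p0)=F] refutes=True  ← countermodel

Result: NO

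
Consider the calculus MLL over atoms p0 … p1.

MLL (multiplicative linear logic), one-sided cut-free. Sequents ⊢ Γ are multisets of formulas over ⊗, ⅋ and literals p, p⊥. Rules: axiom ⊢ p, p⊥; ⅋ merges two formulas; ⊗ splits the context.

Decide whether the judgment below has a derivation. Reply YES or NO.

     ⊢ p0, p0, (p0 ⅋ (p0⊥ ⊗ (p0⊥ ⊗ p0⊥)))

Derivation trace:
[⅋]  ⊢ p0, p0, (p0 ⅋ (p0⊥ ⊗ (p0⊥ ⊗ p0⊥)))
  [⊗]  ⊢ p0, p0, p0, (p0⊥ ⊗ (p0⊥ ⊗ p0⊥))
    [Ax]  ⊢ p0, p0⊥
    [⊗]  ⊢ p0, p0, (p0⊥ ⊗ p0⊥)
      [Ax]  ⊢ p0, p0⊥
      [Ax]  ⊢ p0, p0⊥

Result: YES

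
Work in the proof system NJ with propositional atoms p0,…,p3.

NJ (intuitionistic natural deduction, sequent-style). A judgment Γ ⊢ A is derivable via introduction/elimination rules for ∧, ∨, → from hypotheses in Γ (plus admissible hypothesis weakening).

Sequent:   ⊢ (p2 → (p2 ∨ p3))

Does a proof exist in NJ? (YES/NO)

Proof tree:
[→I]  ⊢ (p2 → (p2 ∨ p3))
  [∨I₁] p2 ⊢ (p2 ∨ p3)
    [Ax] p2 ⊢ p2

Result: YES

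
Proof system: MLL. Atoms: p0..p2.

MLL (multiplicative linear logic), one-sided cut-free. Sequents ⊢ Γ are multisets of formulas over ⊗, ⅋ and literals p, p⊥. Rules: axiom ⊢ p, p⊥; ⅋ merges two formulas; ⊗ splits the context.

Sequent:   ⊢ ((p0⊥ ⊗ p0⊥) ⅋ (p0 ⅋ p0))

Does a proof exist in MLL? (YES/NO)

Derivation trace:
[⅋]  ⊢ ((p0⊥ ⊗ p0⊥) ⅋ (p0 ⅋ p0))
  [⅋]  ⊢ (p0⊥ ⊗ p0⊥), (p0 ⅋ p0)
    [⊗]  ⊢ p0, p0, (p0⊥ ⊗ p0⊥)
      [Ax]  ⊢ p0, p0⊥
      [Ax]  ⊢ p0, p0⊥

Result: YES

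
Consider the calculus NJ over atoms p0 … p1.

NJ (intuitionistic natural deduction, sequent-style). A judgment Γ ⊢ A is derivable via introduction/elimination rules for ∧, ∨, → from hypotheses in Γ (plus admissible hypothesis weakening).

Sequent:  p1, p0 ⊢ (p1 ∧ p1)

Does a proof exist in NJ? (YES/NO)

Proof tree:
[Wk] p1, p0 ⊢ (p1 ∧ p1)
  [∧I] p1 ⊢ (p1 ∧ p1)
    [Ax] p1 ⊢ p1
    [Ax] p1 ⊢ p1

Result: YES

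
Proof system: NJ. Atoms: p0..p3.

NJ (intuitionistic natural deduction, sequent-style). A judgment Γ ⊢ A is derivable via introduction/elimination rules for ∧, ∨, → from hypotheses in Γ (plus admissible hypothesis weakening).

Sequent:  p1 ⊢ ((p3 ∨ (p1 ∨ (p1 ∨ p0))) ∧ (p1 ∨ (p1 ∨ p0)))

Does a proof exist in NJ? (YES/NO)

Derivation (root first):
[∧I] p1 ⊢ ((p3 ∨ (p1 ∨ (p1 ∨ p0))) ∧ (p1 ∨ (p1 ∨ p0)))
  [∨I₂] p1 ⊢ (p3 ∨ (p1 ∨ (p1 ∨ p0)))
    [∨I₂] p1 ⊢ (p1 ∨ (p1 ∨ p0))
      [∨I₁] p1 ⊢ (p1 ∨ p0)
        [Ax] p1 ⊢ p1
  [∨I₂] p1 ⊢ (p1 ∨ (p1 ∨ p0))
    [∨I₁] p1 ⊢ (p1 ∨ p0)
      [Ax] p1 ⊢ p1

Result: YES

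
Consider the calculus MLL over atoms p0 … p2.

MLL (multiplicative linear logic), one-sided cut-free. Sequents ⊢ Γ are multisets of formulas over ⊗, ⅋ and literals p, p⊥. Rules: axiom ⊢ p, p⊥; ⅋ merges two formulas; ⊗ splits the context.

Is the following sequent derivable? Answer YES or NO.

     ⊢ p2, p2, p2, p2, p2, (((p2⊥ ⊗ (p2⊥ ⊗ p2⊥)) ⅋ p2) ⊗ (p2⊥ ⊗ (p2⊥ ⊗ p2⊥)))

Proof tree:
[⊗]  ⊢ p2, p2, p2, p2, p2, (((p2⊥ ⊗ (p2⊥ ⊗ p2⊥)) ⅋ p2) ⊗ (p2⊥ ⊗ (p2⊥ ⊗ p2⊥)))
  [⅋]  ⊢ p2, p2, ((p2⊥ ⊗ (p2⊥ ⊗ p2⊥)) ⅋ p2)
    [⊗]  ⊢ p2, p2, p2, (p2⊥ ⊗ (p2⊥ ⊗ p2⊥))
      [Ax]  ⊢ p2, p2⊥
      [⊗]  ⊢ p2, p2, (p2⊥ ⊗ p2⊥)
        [Ax]  ⊢ p2, p2⊥
        [Ax]  ⊢ p2, p2⊥
  [⊗]  ⊢ p2, p2, p2, (p2⊥ ⊗ (p2⊥ ⊗ p2⊥))
    [Ax]  ⊢ p2, p2⊥
    [⊗]  ⊢ p2, p2, (p2⊥ ⊗ p2⊥)
      [Ax]  ⊢ p2, p2⊥
      [Ax]  ⊢ p2, p2⊥

Result: YES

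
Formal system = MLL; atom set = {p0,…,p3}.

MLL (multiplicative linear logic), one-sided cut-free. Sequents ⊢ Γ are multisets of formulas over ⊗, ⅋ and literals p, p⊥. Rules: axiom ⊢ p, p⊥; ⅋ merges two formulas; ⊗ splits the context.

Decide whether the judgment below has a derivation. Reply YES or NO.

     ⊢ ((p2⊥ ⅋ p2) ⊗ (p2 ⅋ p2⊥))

Derivation trace:
[⊗]  ⊢ ((p2⊥ ⅋ p2) ⊗ (p2 ⅋ p2⊥))
  [⅋]  ⊢ (p2⊥ ⅋ p2)
    [Ax]  ⊢ p2, p2⊥
  [⅋]  ⊢ (p2 ⅋ p2⊥)
    [Ax]  ⊢ p2, p2⊥

Result: YES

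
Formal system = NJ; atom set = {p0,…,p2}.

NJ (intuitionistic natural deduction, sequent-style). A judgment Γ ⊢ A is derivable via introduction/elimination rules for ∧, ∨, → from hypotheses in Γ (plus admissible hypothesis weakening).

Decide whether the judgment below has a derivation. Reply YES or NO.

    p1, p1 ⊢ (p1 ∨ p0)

Proof tree:
[Wk] p1, p1 ⊢ (p1 ∨ p0)
  [∨I₁] p1 ⊢ (p1 ∨ p0)
    [Ax] p1 ⊢ p1

Result: YES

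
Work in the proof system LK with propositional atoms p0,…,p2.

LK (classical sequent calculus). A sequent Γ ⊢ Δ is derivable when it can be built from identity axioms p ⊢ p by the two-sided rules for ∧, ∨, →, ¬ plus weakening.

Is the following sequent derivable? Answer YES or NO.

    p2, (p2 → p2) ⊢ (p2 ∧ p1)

Enumerate valuations to refute Γ ⊢ Δ:
  v=000: Γ:[p2=F, (p2 → p2)=T] Δ:[(p2 ∧ p1)=F] refutes=False
  v=001: Γ:[p2=T, (p2 → p2)=T] Δ:[(p2 ∧ p1)=F] refutes=True  ← countermodel

Result: NO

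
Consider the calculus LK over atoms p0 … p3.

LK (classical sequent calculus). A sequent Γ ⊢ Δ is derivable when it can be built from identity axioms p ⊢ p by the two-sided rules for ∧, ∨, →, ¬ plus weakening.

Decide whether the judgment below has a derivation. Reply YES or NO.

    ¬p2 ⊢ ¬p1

Enumerate valuations to refute Γ ⊢ Δ:
  v=0000: Γ:[¬p2=T] Δ:[¬p1=T] refutes=False
  v=0001: Γ:[¬p2=T] Δ:[¬p1=T] refutes=False
  v=0010: Γ:[¬p2=F] Δ:[¬p1=T] refutes=False
  v=0011: Γ:[¬p2=F] Δ:[¬p1=T] refutes=False
  v=0100: Γ:[¬p2=T] Δ:[¬p1=F] refutes=True  ← countermodel

Result: NO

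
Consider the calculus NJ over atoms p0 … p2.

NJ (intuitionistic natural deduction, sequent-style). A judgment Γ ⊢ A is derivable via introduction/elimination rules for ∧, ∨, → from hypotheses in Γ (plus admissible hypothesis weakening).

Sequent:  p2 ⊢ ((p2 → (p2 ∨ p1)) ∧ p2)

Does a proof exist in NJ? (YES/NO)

Derivation (root first):
[∧I] p2 ⊢ ((p2 → (p2 ∨ p1)) ∧ p2)
  [→I]  ⊢ (p2 → (p2 ∨ p1))
    [∨I₁] p2 ⊢ (p2 ∨ p1)
      [Ax] p2 ⊢ p2
  [Ax] p2 ⊢ p2

Result: YES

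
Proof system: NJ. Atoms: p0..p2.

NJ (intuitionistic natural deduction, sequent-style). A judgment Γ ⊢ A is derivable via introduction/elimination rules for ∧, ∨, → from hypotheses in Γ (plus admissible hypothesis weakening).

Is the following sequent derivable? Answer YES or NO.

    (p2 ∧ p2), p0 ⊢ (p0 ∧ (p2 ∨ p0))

Proof tree:
[∧I] (p2 ∧ p2), p0 ⊢ (p0 ∧ (p2 ∨ p0))
  [Ax] p0 ⊢ p0
  [Wk] p0, (p2 ∧ p2) ⊢ (p2 ∨ p0)
    [∨I₂] p0 ⊢ (p2 ∨ p0)
      [Ax] p0 ⊢ p0

Result: YES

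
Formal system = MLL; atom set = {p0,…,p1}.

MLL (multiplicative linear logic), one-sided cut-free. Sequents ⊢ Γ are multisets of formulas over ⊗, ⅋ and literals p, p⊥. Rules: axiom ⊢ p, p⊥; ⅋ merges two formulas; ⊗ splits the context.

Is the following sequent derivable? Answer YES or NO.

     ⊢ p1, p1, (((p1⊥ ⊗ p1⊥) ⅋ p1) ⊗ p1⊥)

Derivation (root first):
[⊗]  ⊢ p1, p1, (((p1⊥ ⊗ p1⊥) ⅋ p1) ⊗ p1⊥)
  [⅋]  ⊢ p1, ((p1⊥ ⊗ p1⊥) ⅋ p1)
    [⊗]  ⊢ p1, p1, (p1⊥ ⊗ p1⊥)
      [Ax]  ⊢ p1, p1⊥
      [Ax]  ⊢ p1, p1⊥
  [Ax]  ⊢ p1, p1⊥

Result: YES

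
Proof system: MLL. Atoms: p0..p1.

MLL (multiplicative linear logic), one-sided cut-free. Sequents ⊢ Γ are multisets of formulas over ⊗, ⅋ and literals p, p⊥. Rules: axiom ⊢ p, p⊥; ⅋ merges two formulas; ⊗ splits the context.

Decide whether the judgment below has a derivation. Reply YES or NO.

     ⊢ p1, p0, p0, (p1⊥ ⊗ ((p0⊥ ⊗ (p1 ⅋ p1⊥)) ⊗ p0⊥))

Derivation (root first):
[⊗]  ⊢ p1, p0, p0, (p1⊥ ⊗ ((p0⊥ ⊗ (p1 ⅋ p1⊥)) ⊗ p0⊥))
  [Ax]  ⊢ p1, p1⊥
  [⊗]  ⊢ p0, p0, ((p0⊥ ⊗ (p1 ⅋ p1⊥)) ⊗ p0⊥)
    [⊗]  ⊢ p0, (p0⊥ ⊗ (p1 ⅋ p1⊥))
      [Ax]  ⊢ p0, p0⊥
      [⅋]  ⊢ (p1 ⅋ p1⊥)
        [Ax]  ⊢ p1, p1⊥
    [Ax]  ⊢ p0, p0⊥

Result: YES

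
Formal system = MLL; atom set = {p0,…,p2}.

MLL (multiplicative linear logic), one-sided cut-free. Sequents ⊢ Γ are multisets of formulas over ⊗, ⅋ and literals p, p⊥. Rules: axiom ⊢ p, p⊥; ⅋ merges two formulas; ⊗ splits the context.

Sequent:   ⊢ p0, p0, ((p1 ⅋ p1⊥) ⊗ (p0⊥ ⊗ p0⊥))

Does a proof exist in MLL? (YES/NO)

Derivation (root first):
[⊗]  ⊢ p0, p0, ((p1 ⅋ p1⊥) ⊗ (p0⊥ ⊗ p0⊥))
  [⅋]  ⊢ (p1 ⅋ p1⊥)
    [Ax]  ⊢ p1, p1⊥
  [⊗]  ⊢ p0, p0, (p0⊥ ⊗ p0⊥)
    [Ax]  ⊢ p0, p0⊥
    [Ax]  ⊢ p0, p0⊥

Result: YES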